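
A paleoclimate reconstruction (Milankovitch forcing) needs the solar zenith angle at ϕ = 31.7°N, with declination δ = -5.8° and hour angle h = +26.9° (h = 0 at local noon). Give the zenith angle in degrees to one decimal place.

θ_z = 45.4°

cos θ_z = sin ϕ sin δ + cos ϕ cos δ cos h = -0.053102 + 0.754867 = 0.701765.
θ_z = arccos(0.701765) = 45.4°.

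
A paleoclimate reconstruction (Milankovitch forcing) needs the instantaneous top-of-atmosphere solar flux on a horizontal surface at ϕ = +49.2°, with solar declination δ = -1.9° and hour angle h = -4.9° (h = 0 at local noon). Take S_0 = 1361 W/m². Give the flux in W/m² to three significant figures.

851 W/m²

cos θ_z = sin ϕ sin δ + cos ϕ cos δ cos h = -0.025098 + 0.650675 = 0.625577.
Flux = S_0 · cos θ_z = 1361 × 0.625577 = 851.4 W/m².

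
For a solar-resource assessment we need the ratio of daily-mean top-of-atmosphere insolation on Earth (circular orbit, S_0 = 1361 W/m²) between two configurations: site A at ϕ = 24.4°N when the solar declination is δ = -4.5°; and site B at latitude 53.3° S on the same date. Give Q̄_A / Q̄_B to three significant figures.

— Configuration A (ϕ=+24.4°):
cos h₀ = −tan(+24.4°) tan(-4.500°) = 0.0357, h₀ = 1.5351 rad.
Bracket: h₀ sin ϕ sin δ + cos ϕ cos δ sin h₀ = 1.5351×0.41310×-0.07846 + 0.91068×0.99692×0.99936 = -0.049755 + 0.907294 = 0.857539.
Q̄ = (S_0/π) × [bracket] = (1361/π) × 0.857539 = 371.50 W/m².
— Configuration B (ϕ=-53.3°):
cos h₀ = −tan(-53.3°) tan(-4.500°) = -0.1056, h₀ = 1.6766 rad.
Bracket: h₀ sin ϕ sin δ + cos ϕ cos δ sin h₀ = 1.6766×-0.80178×-0.07846 + 0.59763×0.99692×0.99441 = 0.105471 + 0.592459 = 0.697930.
Q̄ = (S_0/π) × [bracket] = (1361/π) × 0.697930 = 302.36 W/m².
Ratio Q̄_A / Q̄_B = 371.50 / 302.36 = 1.229.

Q̄_A / Q̄_B ≈ 1.23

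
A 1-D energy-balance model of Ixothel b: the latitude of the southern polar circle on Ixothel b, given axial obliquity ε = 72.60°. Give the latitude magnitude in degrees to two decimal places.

The polar circle is the lowest latitude that experiences at least one full rotation of continuous darkness at the northern-summer solstice; it lies at |φ| = 90° − ε = 90° − 72.60° = 17.40°.

17.40°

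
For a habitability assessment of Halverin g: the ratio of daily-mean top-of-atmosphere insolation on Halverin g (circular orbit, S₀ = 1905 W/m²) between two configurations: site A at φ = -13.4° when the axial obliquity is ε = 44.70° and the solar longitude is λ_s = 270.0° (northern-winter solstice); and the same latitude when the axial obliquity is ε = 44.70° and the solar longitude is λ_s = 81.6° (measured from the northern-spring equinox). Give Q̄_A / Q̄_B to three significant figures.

— Configuration A (φ=-13.4°):
Solar declination: sin δ = sin ε · sin λ_s = sin 44.70° × sin 270.0° = -0.70339, so δ = -44.700°.
cos H₀ = −tan(-13.4°) tan(-44.700°) = -0.2358, H₀ = 1.8088 rad.
Bracket: H₀ sin φ sin δ + cos φ cos δ sin H₀ = 1.8088×-0.23175×-0.70339 + 0.97278×0.71080×0.97181 = 0.294854 + 0.671960 = 0.966814.
Q̄ = (S₀/π) × [bracket] = (1905/π) × 0.966814 = 586.26 W/m².
— Configuration B (φ=-13.4°):
Solar declination: sin δ = sin ε · sin λ_s = sin 44.70° × sin 81.6° = 0.69585, so δ = +44.095°.
cos H₀ = −tan(-13.4°) tan(+44.095°) = 0.2308, H₀ = 1.3379 rad.
Bracket: H₀ sin φ sin δ + cos φ cos δ sin H₀ = 1.3379×-0.23175×0.69585 + 0.97278×0.71819×0.97300 = -0.215754 + 0.679778 = 0.464024.
Q̄ = (S₀/π) × [bracket] = (1905/π) × 0.464024 = 281.38 W/m².
Ratio Q̄_A / Q̄_B = 586.26 / 281.38 = 2.084.

Q̄_A / Q̄_B ≈ 2.08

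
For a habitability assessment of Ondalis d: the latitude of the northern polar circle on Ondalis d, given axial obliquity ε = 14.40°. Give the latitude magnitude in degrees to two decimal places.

The polar circle is the lowest latitude that experiences at least one full rotation of continuous daylight at the northern-summer solstice; it lies at |φ| = 90° − ε = 90° − 14.40° = 75.60°.

75.60°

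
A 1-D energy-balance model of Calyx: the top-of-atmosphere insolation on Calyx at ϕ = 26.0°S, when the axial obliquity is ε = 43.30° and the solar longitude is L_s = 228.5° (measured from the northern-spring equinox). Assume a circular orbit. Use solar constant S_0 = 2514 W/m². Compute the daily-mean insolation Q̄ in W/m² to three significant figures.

Q̄ ≈ 927 W/m²

Solar declination: sin δ = sin ε · sin L_s = sin 43.30° × sin 228.5° = -0.51365, so δ = -30.907°.
cos h₀ = −tan(-26.0°) tan(-30.907°) = -0.2920, h₀ = 1.8671 rad.
Bracket: h₀ sin ϕ sin δ + cos ϕ cos δ sin h₀ = 1.8671×-0.43837×-0.51365 + 0.89879×0.85800×0.95642 = 0.420413 + 0.737555 = 1.157968.
Q̄ = (S_0/π) × [bracket] = (2514/π) × 1.157968 = 926.6 W/m².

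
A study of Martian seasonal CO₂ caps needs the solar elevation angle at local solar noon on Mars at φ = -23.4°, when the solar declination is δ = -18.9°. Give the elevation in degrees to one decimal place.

At local noon the hour angle is zero, so the zenith angle equals |φ − δ| = |-23.4° − (-18.900°)| = 4.500°.
Elevation = 90° − 4.500° = 85.5°.

85.5°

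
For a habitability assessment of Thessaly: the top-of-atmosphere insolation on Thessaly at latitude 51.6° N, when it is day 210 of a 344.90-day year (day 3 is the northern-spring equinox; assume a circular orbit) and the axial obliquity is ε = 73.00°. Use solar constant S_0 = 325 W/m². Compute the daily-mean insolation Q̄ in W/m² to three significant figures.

Q̄ ≈ 2.66 W/m²

Solar longitude: L_s = 360° × (210 − 3)/344.90 = 216.063°.
sin δ = sin 73.00° × sin 216.063° = -0.56295, so δ = -34.260°.
cos h₀ = −tan(+51.6°) tan(-34.260°) = 0.8594, h₀ = 0.5368 rad.
Bracket: h₀ sin ϕ sin δ + cos ϕ cos δ sin h₀ = 0.5368×0.78369×-0.56295 + 0.62115×0.82649×0.51136 = -0.236825 + 0.262519 = 0.025694.
Q̄ = (S_0/π) × [bracket] = (325/π) × 0.025694 = 2.658 W/m².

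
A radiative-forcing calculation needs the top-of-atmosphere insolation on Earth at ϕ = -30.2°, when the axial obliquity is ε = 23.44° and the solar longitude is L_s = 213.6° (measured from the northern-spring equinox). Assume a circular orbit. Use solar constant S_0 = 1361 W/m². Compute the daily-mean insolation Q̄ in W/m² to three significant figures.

Q̄ ≈ 444 W/m²

Solar declination: sin δ = sin ε · sin L_s = sin 23.44° × sin 213.6° = -0.22013, so δ = -12.717°.
cos h₀ = −tan(-30.2°) tan(-12.717°) = -0.1313, h₀ = 1.7025 rad.
Bracket: h₀ sin ϕ sin δ + cos ϕ cos δ sin h₀ = 1.7025×-0.50302×-0.22013 + 0.86427×0.97547×0.99134 = 0.188517 + 0.835768 = 1.024285.
Q̄ = (S_0/π) × [bracket] = (1361/π) × 1.024285 = 443.7 W/m².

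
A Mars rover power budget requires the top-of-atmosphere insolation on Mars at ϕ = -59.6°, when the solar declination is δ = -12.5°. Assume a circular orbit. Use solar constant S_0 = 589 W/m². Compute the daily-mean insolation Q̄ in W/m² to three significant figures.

Q̄ ≈ 154 W/m²

cos h₀ = −tan(-59.6°) tan(-12.500°) = -0.3779, h₀ = 1.9583 rad.
Bracket: h₀ sin ϕ sin δ + cos ϕ cos δ sin h₀ = 1.9583×-0.86251×-0.21644 + 0.50603×0.97630×0.92586 = 0.365579 + 0.457409 = 0.822988.
Q̄ = (S_0/π) × [bracket] = (589/π) × 0.822988 = 154.3 W/m².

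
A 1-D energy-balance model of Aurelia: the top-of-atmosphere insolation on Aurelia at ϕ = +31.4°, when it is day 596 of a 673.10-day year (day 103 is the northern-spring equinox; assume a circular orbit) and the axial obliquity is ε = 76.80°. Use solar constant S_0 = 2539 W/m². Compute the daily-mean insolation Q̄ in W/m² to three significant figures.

Solar longitude: L_s = 360° × (596 − 103)/673.10 = 263.676°.
sin δ = sin 76.80° × sin 263.676° = -0.96765, so δ = -75.387°.
cos h₀ = −tan(+31.4°) tan(-75.387°) = 2.3413 ≥ 1 ⇒ polar night, h₀ = 0 and Q̄ = 0.

Q̄ ≈ 0.00 W/m²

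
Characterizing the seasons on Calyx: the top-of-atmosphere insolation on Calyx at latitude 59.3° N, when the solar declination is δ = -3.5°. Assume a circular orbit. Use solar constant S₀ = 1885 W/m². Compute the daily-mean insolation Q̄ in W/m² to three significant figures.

cos H₀ = −tan(+59.3°) tan(-3.500°) = 0.1030, H₀ = 1.4676 rad.
Bracket: H₀ sin φ sin δ + cos φ cos δ sin H₀ = 1.4676×0.85985×-0.06105 + 0.51054×0.99813×0.99468 = -0.077040 + 0.506874 = 0.429834.
Q̄ = (S₀/π) × [bracket] = (1885/π) × 0.429834 = 257.9 W/m².

Q̄ ≈ 258 W/m²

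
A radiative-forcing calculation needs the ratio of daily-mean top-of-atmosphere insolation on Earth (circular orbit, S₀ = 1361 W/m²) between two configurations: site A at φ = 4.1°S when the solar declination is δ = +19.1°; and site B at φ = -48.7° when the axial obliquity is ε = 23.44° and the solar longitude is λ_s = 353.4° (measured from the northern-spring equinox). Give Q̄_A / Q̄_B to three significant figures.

Q̄_A / Q̄_B ≈ 1.27

— Configuration A (φ=-4.1°):
cos H₀ = −tan(-4.1°) tan(+19.100°) = 0.0248, H₀ = 1.5460 rad.
Bracket: H₀ sin φ sin δ + cos φ cos δ sin H₀ = 1.5460×-0.07150×0.32722 + 0.99744×0.94495×0.99969 = -0.036171 + 0.942239 = 0.906068.
Q̄ = (S₀/π) × [bracket] = (1361/π) × 0.906068 = 392.53 W/m².
— Configuration B (φ=-48.7°):
Solar declination: sin δ = sin ε · sin λ_s = sin 23.44° × sin 353.4° = -0.04572, so δ = -2.621°.
cos H₀ = −tan(-48.7°) tan(-2.621°) = -0.0521, H₀ = 1.6229 rad.
Bracket: H₀ sin φ sin δ + cos φ cos δ sin H₀ = 1.6229×-0.75126×-0.04572 + 0.66000×0.99895×0.99864 = 0.055743 + 0.658410 = 0.714153.
Q̄ = (S₀/π) × [bracket] = (1361/π) × 0.714153 = 309.39 W/m².
Ratio Q̄_A / Q̄_B = 392.53 / 309.39 = 1.269.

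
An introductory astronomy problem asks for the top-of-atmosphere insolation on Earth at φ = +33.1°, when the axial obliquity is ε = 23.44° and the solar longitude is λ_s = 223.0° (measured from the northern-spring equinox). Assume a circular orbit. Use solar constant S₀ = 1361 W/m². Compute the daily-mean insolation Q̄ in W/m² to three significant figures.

Q̄ ≈ 254 W/m²

Solar declination: sin δ = sin ε · sin λ_s = sin 23.44° × sin 223.0° = -0.27129, so δ = -15.741°.
cos H₀ = −tan(+33.1°) tan(-15.741°) = 0.1837, H₀ = 1.3860 rad.
Bracket: H₀ sin φ sin δ + cos φ cos δ sin H₀ = 1.3860×0.54610×-0.27129 + 0.83772×0.96250×0.98297 = -0.205338 + 0.792574 = 0.587236.
Q̄ = (S₀/π) × [bracket] = (1361/π) × 0.587236 = 254.4 W/m².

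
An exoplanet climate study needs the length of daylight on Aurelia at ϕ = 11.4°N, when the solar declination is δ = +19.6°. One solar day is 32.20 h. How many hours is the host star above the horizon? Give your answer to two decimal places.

16.84 h

cos h₀ = −tan ϕ · tan δ = −tan(+11.4°) × tan(+19.600°) = -0.0718, so h₀ = 1.6427 rad = 94.12°.
Daylight = 2h₀/(2π) × 32.20 h = (1.6427/π) × 32.20 = 16.84 h.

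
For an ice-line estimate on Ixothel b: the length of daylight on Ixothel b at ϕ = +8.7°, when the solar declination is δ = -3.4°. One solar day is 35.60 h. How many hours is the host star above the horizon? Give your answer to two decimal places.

17.70 h

cos h₀ = −tan ϕ · tan δ = −tan(+8.7°) × tan(-3.400°) = 0.0091, so h₀ = 1.5617 rad = 89.48°.
Daylight = 2h₀/(2π) × 35.60 h = (1.5617/π) × 35.60 = 17.70 h.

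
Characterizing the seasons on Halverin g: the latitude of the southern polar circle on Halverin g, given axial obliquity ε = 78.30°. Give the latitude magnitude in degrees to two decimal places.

The polar circle is the lowest latitude that experiences at least one full rotation of continuous darkness at the northern-summer solstice; it lies at |φ| = 90° − ε = 90° − 78.30° = 11.70°.

11.70°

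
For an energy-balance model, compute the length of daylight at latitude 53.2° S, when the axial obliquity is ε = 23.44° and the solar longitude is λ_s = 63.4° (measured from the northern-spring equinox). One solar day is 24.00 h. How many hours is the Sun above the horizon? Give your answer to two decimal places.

7.92 h

Solar declination: sin δ = sin ε · sin λ_s = sin 23.44° × sin 63.4° = 0.35568, so δ = +20.835°.
cos H₀ = −tan φ · tan δ = −tan(-53.2°) × tan(+20.835°) = 0.5087, so H₀ = 1.0371 rad = 59.42°.
Daylight = 2H₀/(2π) × 24.00 h = (1.0371/π) × 24.00 = 7.92 h.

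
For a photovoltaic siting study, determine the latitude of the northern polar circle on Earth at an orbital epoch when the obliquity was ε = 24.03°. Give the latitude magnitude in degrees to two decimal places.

65.97°

The polar circle is the lowest latitude that experiences at least one full rotation of continuous daylight at the northern-summer solstice; it lies at |φ| = 90° − ε = 90° − 24.03° = 65.97°.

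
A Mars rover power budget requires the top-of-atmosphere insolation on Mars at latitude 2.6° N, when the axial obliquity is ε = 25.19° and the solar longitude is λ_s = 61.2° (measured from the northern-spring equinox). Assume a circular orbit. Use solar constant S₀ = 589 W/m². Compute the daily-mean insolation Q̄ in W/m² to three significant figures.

Solar declination: sin δ = sin ε · sin λ_s = sin 25.19° × sin 61.2° = 0.37297, so δ = +21.899°.
cos H₀ = −tan(+2.6°) tan(+21.899°) = -0.0183, H₀ = 1.5891 rad.
Bracket: H₀ sin φ sin δ + cos φ cos δ sin H₀ = 1.5891×0.04536×0.37297 + 0.99897×0.92784×0.99983 = 0.026884 + 0.926727 = 0.953611.
Q̄ = (S₀/π) × [bracket] = (589/π) × 0.953611 = 178.8 W/m².

Q̄ ≈ 179 W/m²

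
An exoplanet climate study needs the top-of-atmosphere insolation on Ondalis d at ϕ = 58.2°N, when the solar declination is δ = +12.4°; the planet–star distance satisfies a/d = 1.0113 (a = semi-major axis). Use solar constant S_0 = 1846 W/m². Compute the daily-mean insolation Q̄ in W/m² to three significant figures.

cos h₀ = −tan(+58.2°) tan(+12.400°) = -0.3546, h₀ = 1.9333 rad.
Bracket: h₀ sin ϕ sin δ + cos ϕ cos δ sin h₀ = 1.9333×0.84989×0.21474 + 0.52696×0.97667×0.93502 = 0.352838 + 0.481223 = 0.834061.
Inverse-square distance factor (a/d)² = 1.0113² = 1.022728.
Q̄ = (S_0/π) × 1.022728 × [bracket] = (1846/π) × 1.022728 × 0.834061 = 501.2 W/m².

Q̄ ≈ 501 W/m²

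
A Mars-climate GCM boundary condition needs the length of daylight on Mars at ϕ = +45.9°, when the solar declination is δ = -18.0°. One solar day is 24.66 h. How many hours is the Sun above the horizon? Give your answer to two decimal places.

9.65 h

cos h₀ = −tan ϕ · tan δ = −tan(+45.9°) × tan(-18.000°) = 0.3353, so h₀ = 1.2289 rad = 70.41°.
Daylight = 2h₀/(2π) × 24.66 h = (1.2289/π) × 24.66 = 9.65 h.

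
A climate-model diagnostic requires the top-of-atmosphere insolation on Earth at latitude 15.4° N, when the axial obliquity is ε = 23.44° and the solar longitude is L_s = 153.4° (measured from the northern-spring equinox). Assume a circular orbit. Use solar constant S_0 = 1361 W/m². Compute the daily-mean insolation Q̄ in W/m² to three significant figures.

Solar declination: sin δ = sin ε · sin L_s = sin 23.44° × sin 153.4° = 0.17811, so δ = +10.260°.
cos h₀ = −tan(+15.4°) tan(+10.260°) = -0.0499, h₀ = 1.6207 rad.
Bracket: h₀ sin ϕ sin δ + cos ϕ cos δ sin h₀ = 1.6207×0.26556×0.17811 + 0.96410×0.98401×0.99876 = 0.076657 + 0.947508 = 1.024165.
Q̄ = (S_0/π) × [bracket] = (1361/π) × 1.024165 = 443.7 W/m².

Q̄ ≈ 444 W/m²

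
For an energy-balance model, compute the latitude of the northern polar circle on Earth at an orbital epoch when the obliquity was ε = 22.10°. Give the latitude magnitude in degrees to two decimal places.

The polar circle is the lowest latitude that experiences at least one full rotation of continuous daylight at the northern-summer solstice; it lies at |φ| = 90° − ε = 90° − 22.10° = 67.90°.

67.90°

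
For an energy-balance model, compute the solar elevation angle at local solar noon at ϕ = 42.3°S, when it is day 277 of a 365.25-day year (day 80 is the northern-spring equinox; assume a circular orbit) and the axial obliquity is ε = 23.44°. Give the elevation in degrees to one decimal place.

Solar longitude: L_s = 360° × (277 − 80)/365.25 = 194.168°.
sin δ = sin 23.44° × sin 194.168° = -0.09737, so δ = -5.588°.
At local noon the hour angle is zero, so the zenith angle equals |ϕ − δ| = |-42.3° − (-5.588°)| = 36.712°.
Elevation = 90° − 36.712° = 53.3°.

53.3°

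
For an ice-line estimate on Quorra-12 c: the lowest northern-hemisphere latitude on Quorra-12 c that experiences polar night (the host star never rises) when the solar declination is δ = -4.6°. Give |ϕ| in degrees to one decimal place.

Polar night requires cos h₀ = −tan ϕ tan δ ≥ 1, i.e. tan ϕ tan δ ≤ −1.
The boundary is |tan ϕ| · |tan δ| = 1, so |ϕ| = 90° − |δ| = 90° − 4.6° = 85.4° in the northern hemisphere.

|ϕ| = 85.4°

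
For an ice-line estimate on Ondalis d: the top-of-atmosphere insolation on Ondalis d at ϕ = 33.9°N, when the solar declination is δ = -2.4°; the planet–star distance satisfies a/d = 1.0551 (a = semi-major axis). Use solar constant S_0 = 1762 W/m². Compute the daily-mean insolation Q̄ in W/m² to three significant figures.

Q̄ ≈ 495 W/m²

cos h₀ = −tan(+33.9°) tan(-2.400°) = 0.0282, h₀ = 1.5426 rad.
Bracket: h₀ sin ϕ sin δ + cos ϕ cos δ sin h₀ = 1.5426×0.55775×-0.04188 + 0.83001×0.99912×0.99960 = -0.036033 + 0.828948 = 0.792915.
Inverse-square distance factor (a/d)² = 1.0551² = 1.113236.
Q̄ = (S_0/π) × 1.113236 × [bracket] = (1762/π) × 1.113236 × 0.792915 = 495.1 W/m².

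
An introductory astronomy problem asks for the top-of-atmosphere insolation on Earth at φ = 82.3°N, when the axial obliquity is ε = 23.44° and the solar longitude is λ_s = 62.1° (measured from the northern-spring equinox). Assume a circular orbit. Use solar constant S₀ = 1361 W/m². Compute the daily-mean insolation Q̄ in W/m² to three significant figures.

Solar declination: sin δ = sin ε · sin λ_s = sin 23.44° × sin 62.1° = 0.35155, so δ = +20.582°.
cos H₀ = −tan(+82.3°) tan(+20.582°) = -2.7774 ≤ −1 ⇒ polar day, H₀ = π.
Bracket: H₀ sin φ sin δ + cos φ cos δ sin H₀ = 3.1416×0.99098×0.35155 + 0.13399×0.93617×0.00000 = 1.094468 + 0.000000 = 1.094468.
Q̄ = (S₀/π) × [bracket] = (1361/π) × 1.094468 = 474.1 W/m².

Q̄ ≈ 474 W/m²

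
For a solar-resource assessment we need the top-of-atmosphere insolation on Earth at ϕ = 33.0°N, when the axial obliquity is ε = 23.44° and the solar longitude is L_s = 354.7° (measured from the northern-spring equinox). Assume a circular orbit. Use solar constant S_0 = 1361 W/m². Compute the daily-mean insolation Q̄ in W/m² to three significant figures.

Solar declination: sin δ = sin ε · sin L_s = sin 23.44° × sin 354.7° = -0.03674, so δ = -2.106°.
cos h₀ = −tan(+33.0°) tan(-2.106°) = 0.0239, h₀ = 1.5469 rad.
Bracket: h₀ sin ϕ sin δ + cos ϕ cos δ sin h₀ = 1.5469×0.54464×-0.03674 + 0.83867×0.99932×0.99971 = -0.030954 + 0.837857 = 0.806903.
Q̄ = (S_0/π) × [bracket] = (1361/π) × 0.806903 = 349.6 W/m².

Q̄ ≈ 350 W/m²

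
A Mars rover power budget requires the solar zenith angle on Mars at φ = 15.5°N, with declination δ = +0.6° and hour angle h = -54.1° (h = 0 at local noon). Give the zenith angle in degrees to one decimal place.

θ_z = 55.4°

cos θ_z = sin φ sin δ + cos φ cos δ cos h = 0.002798 + 0.565015 = 0.567813.
θ_z = arccos(0.567813) = 55.4°.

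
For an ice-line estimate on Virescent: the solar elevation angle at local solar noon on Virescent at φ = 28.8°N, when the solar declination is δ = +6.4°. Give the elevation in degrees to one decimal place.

67.6°

At local noon the hour angle is zero, so the zenith angle equals |φ − δ| = |+28.8° − (+6.400°)| = 22.400°.
Elevation = 90° − 22.400° = 67.6°.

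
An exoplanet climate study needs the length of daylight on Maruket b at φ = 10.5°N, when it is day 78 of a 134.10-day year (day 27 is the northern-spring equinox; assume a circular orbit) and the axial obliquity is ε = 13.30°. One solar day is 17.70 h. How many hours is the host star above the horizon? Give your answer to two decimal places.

9.02 h

Solar longitude: λ_s = 360° × (78 − 27)/134.10 = 136.913°.
sin δ = sin 13.30° × sin 136.913° = 0.15715, so δ = +9.041°.
cos H₀ = −tan φ · tan δ = −tan(+10.5°) × tan(+9.041°) = -0.0295, so H₀ = 1.6003 rad = 91.69°.
Daylight = 2H₀/(2π) × 17.70 h = (1.6003/π) × 17.70 = 9.02 h.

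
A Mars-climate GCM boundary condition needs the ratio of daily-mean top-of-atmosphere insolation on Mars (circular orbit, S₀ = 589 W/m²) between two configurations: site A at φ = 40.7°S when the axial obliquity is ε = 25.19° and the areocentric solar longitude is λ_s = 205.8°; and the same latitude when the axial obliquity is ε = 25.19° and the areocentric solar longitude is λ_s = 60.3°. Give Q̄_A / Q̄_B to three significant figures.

Q̄_A / Q̄_B ≈ 2.57

— Configuration A (φ=-40.7°):
sin δ = sin 25.19° × sin 205.8° = -0.18524, so δ = -10.675°.
cos H₀ = −tan(-40.7°) tan(-10.675°) = -0.1621, H₀ = 1.7337 rad.
Bracket: H₀ sin φ sin δ + cos φ cos δ sin H₀ = 1.7337×-0.65210×-0.18524 + 0.75813×0.98269×0.98677 = 0.209422 + 0.735150 = 0.944572.
Q̄ = (S₀/π) × [bracket] = (589/π) × 0.944572 = 177.09 W/m².
— Configuration B (φ=-40.7°):
sin δ = sin 25.19° × sin 60.3° = 0.36971, so δ = +21.698°.
cos H₀ = −tan(-40.7°) tan(+21.698°) = 0.3422, H₀ = 1.2215 rad.
Bracket: H₀ sin φ sin δ + cos φ cos δ sin H₀ = 1.2215×-0.65210×0.36971 + 0.75813×0.92915×0.93961 = -0.294489 + 0.661877 = 0.367388.
Q̄ = (S₀/π) × [bracket] = (589/π) × 0.367388 = 68.880 W/m².
Ratio Q̄_A / Q̄_B = 177.09 / 68.880 = 2.571.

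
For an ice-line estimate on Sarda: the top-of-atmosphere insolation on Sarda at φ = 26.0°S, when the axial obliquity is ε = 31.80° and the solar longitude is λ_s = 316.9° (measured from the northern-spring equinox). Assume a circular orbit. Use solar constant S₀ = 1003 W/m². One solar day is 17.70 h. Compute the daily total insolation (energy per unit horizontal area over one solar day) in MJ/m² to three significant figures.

Solar declination: sin δ = sin ε · sin λ_s = sin 31.80° × sin 316.9° = -0.36006, so δ = -21.104°.
cos H₀ = −tan(-26.0°) tan(-21.104°) = -0.1882, H₀ = 1.7602 rad.
Bracket: H₀ sin φ sin δ + cos φ cos δ sin H₀ = 1.7602×-0.43837×-0.36006 + 0.89879×0.93293×0.98212 = 0.277829 + 0.823516 = 1.101345.
Q̄ = (S₀/π) × [bracket] = (1003/π) × 1.101345 = 351.62 W/m².
Daily total = Q̄ × 17.70 h × 3600 s/h = 351.62 × 17.70 × 3600 / 10⁶ = 22.41 MJ/m².

22.4 MJ/m²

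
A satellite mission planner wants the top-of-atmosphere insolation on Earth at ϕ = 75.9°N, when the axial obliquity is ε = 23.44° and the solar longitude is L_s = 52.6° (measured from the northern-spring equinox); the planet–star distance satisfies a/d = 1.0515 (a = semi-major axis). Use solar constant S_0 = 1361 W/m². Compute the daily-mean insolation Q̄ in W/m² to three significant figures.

Q̄ ≈ 461 W/m²

Solar declination: sin δ = sin ε · sin L_s = sin 23.44° × sin 52.6° = 0.31601, so δ = +18.422°.
cos h₀ = −tan(+75.9°) tan(+18.422°) = -1.3260 ≤ −1 ⇒ polar day, h₀ = π.
Bracket: h₀ sin ϕ sin δ + cos ϕ cos δ sin h₀ = 3.1416×0.96987×0.31601 + 0.24362×0.94876×0.00000 = 0.962865 + 0.000000 = 0.962865.
Inverse-square distance factor (a/d)² = 1.0515² = 1.105652.
Q̄ = (S_0/π) × 1.105652 × [bracket] = (1361/π) × 1.105652 × 0.962865 = 461.2 W/m².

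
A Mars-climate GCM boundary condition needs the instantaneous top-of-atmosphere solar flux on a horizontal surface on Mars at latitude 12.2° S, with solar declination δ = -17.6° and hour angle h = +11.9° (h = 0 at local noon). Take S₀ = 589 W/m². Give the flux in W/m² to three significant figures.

cos θ_z = sin φ sin δ + cos φ cos δ cos h = 0.063898 + 0.911641 = 0.975539.
Flux = S₀ · cos θ_z = 589 × 0.975539 = 574.6 W/m².

575 W/m²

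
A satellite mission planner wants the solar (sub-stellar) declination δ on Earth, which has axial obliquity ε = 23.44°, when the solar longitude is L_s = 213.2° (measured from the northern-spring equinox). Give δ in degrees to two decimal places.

δ = -12.58°

sin δ = sin ε · sin L_s = sin 23.44° × sin 213.2° = -0.217814.
δ = arcsin(-0.217814) = -12.58°.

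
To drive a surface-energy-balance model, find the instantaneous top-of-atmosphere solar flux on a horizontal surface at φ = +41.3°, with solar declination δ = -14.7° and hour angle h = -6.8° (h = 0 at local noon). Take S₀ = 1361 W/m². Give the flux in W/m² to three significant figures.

754 W/m²

cos θ_z = sin φ sin δ + cos φ cos δ cos h = -0.167481 + 0.721562 = 0.554081.
Flux = S₀ · cos θ_z = 1361 × 0.554081 = 754.1 W/m².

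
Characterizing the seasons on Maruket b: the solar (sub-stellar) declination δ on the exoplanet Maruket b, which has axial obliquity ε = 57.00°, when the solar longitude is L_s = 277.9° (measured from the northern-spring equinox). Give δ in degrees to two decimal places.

sin δ = sin ε · sin L_s = sin 57.00° × sin 277.9° = -0.830711.
δ = arcsin(-0.830711) = -56.17°.

δ = -56.17°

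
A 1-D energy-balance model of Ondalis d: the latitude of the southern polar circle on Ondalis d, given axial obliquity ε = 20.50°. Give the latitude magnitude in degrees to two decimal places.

69.50°

The polar circle is the lowest latitude that experiences at least one full rotation of continuous darkness at the northern-summer solstice; it lies at |φ| = 90° − ε = 90° − 20.50° = 69.50°.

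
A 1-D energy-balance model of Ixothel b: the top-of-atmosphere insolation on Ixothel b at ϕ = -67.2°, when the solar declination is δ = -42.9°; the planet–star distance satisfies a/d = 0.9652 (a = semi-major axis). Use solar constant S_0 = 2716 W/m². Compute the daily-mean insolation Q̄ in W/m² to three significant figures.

Q̄ ≈ 1.59e+03 W/m²

cos h₀ = −tan(-67.2°) tan(-42.900°) = -2.2106 ≤ −1 ⇒ polar day, h₀ = π.
Bracket: h₀ sin ϕ sin δ + cos ϕ cos δ sin h₀ = 3.1416×-0.92186×-0.68072 + 0.38752×0.73254×0.00000 = 1.971444 + 0.000000 = 1.971444.
Inverse-square distance factor (a/d)² = 0.9652² = 0.931611.
Q̄ = (S_0/π) × 0.931611 × [bracket] = (2716/π) × 0.931611 × 1.971444 = 1588 W/m².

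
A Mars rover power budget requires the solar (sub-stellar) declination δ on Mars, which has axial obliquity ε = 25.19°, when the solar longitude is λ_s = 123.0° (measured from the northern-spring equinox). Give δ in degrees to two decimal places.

sin δ = sin ε · sin λ_s = sin 25.19° × sin 123.0° = 0.356956.
δ = arcsin(0.356956) = +20.91°.

δ = +20.91°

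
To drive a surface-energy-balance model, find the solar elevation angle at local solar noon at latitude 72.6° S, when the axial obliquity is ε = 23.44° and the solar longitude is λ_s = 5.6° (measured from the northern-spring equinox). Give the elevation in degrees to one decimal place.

Solar declination: sin δ = sin ε · sin λ_s = sin 23.44° × sin 5.6° = 0.03882, so δ = +2.225°.
At local noon the hour angle is zero, so the zenith angle equals |φ − δ| = |-72.6° − (+2.225°)| = 74.825°.
Elevation = 90° − 74.825° = 15.2°.

15.2°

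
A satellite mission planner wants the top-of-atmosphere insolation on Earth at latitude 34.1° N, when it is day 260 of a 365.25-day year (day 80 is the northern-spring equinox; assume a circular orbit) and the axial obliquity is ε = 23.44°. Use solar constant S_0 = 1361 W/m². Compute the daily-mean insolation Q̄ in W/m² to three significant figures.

Q̄ ≈ 366 W/m²

Solar longitude: L_s = 360° × (260 − 80)/365.25 = 177.413°.
sin δ = sin 23.44° × sin 177.413° = 0.01796, so δ = +1.029°.
cos h₀ = −tan(+34.1°) tan(+1.029°) = -0.0122, h₀ = 1.5830 rad.
Bracket: h₀ sin ϕ sin δ + cos ϕ cos δ sin h₀ = 1.5830×0.56064×0.01796 + 0.82806×0.99984×0.99993 = 0.015939 + 0.827870 = 0.843809.
Q̄ = (S_0/π) × [bracket] = (1361/π) × 0.843809 = 365.6 W/m².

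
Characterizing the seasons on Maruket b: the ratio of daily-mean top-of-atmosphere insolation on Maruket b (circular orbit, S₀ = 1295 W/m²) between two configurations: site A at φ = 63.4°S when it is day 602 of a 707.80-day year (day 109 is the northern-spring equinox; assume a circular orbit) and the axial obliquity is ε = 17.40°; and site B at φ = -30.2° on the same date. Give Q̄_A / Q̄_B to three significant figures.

— Configuration A (φ=-63.4°):
Solar longitude: λ_s = 360° × (602 − 109)/707.80 = 250.749°.
sin δ = sin 17.40° × sin 250.749° = -0.28232, so δ = -16.399°.
cos H₀ = −tan(-63.4°) tan(-16.399°) = -0.5877, H₀ = 2.1990 rad.
Bracket: H₀ sin φ sin δ + cos φ cos δ sin H₀ = 2.1990×-0.89415×-0.28232 + 0.44776×0.95932×0.80909 = 0.555108 + 0.347541 = 0.902649.
Q̄ = (S₀/π) × [bracket] = (1295/π) × 0.902649 = 372.08 W/m².
— Configuration B (φ=-30.2°):
cos H₀ = −tan(-30.2°) tan(-16.399°) = -0.1713, H₀ = 1.7429 rad.
Bracket: H₀ sin φ sin δ + cos φ cos δ sin H₀ = 1.7429×-0.50302×-0.28232 + 0.86427×0.95932×0.98522 = 0.247514 + 0.816857 = 1.064371.
Q̄ = (S₀/π) × [bracket] = (1295/π) × 1.064371 = 438.75 W/m².
Ratio Q̄_A / Q̄_B = 372.08 / 438.75 = 0.8480.

Q̄_A / Q̄_B ≈ 0.848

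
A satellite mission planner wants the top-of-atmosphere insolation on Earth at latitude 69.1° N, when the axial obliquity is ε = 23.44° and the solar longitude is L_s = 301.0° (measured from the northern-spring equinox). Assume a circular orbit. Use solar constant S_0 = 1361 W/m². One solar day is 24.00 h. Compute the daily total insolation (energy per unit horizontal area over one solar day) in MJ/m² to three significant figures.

0.133 MJ/m²

Solar declination: sin δ = sin ε · sin L_s = sin 23.44° × sin 301.0° = -0.34097, so δ = -19.936°.
cos h₀ = −tan(+69.1°) tan(-19.936°) = 0.9498, h₀ = 0.3181 rad.
Bracket: h₀ sin ϕ sin δ + cos ϕ cos δ sin h₀ = 0.3181×0.93420×-0.34097 + 0.35674×0.94007×0.31275 = -0.101326 + 0.104884 = 0.003558.
Q̄ = (S_0/π) × [bracket] = (1361/π) × 0.003558 = 1.5414 W/m².
Daily total = Q̄ × 24.00 h × 3600 s/h = 1.5414 × 24.00 × 3600 / 10⁶ = 0.1332 MJ/m².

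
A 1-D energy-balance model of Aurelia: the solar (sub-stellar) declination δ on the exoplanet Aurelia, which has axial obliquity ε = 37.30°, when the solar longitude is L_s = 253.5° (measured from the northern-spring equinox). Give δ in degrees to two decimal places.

sin δ = sin ε · sin L_s = sin 37.30° × sin 253.5° = -0.581034.
δ = arcsin(-0.581034) = -35.52°.

δ = -35.52°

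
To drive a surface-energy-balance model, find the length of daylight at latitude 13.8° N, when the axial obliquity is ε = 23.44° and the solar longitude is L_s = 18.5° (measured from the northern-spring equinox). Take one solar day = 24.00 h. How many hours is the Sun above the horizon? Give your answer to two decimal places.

Solar declination: sin δ = sin ε · sin L_s = sin 23.44° × sin 18.5° = 0.12622, so δ = +7.251°.
cos h₀ = −tan ϕ · tan δ = −tan(+13.8°) × tan(+7.251°) = -0.0313, so h₀ = 1.6021 rad = 91.79°.
Daylight = 2h₀/(2π) × 24.00 h = (1.6021/π) × 24.00 = 12.24 h.

12.24 h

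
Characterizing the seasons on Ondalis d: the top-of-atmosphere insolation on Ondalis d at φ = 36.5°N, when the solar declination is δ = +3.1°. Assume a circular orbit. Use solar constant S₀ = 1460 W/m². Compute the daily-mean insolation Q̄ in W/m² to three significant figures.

Q̄ ≈ 397 W/m²

cos H₀ = −tan(+36.5°) tan(+3.100°) = -0.0401, H₀ = 1.6109 rad.
Bracket: H₀ sin φ sin δ + cos φ cos δ sin H₀ = 1.6109×0.59482×0.05408 + 0.80386×0.99854×0.99920 = 0.051819 + 0.802044 = 0.853863.
Q̄ = (S₀/π) × [bracket] = (1460/π) × 0.853863 = 396.8 W/m².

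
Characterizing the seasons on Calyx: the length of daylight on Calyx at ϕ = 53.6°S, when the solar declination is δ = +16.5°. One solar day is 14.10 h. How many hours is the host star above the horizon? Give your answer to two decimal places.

5.19 h

cos h₀ = −tan ϕ · tan δ = −tan(-53.6°) × tan(+16.500°) = 0.4018, so h₀ = 1.1573 rad = 66.31°.
Daylight = 2h₀/(2π) × 14.10 h = (1.1573/π) × 14.10 = 5.19 h.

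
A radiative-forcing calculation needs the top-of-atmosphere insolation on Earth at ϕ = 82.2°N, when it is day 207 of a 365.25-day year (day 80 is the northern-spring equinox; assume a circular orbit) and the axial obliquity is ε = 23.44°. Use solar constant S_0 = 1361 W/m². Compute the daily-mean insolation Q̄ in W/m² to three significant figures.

Q̄ ≈ 438 W/m²

Solar longitude: L_s = 360° × (207 − 80)/365.25 = 125.175°.
sin δ = sin 23.44° × sin 125.175° = 0.32515, so δ = +18.975°.
cos h₀ = −tan(+82.2°) tan(+18.975°) = -2.5101 ≤ −1 ⇒ polar day, h₀ = π.
Bracket: h₀ sin ϕ sin δ + cos ϕ cos δ sin h₀ = 3.1416×0.99075×0.32515 + 0.13572×0.94566×0.00000 = 1.012042 + 0.000000 = 1.012042.
Q̄ = (S_0/π) × [bracket] = (1361/π) × 1.012042 = 438.4 W/m².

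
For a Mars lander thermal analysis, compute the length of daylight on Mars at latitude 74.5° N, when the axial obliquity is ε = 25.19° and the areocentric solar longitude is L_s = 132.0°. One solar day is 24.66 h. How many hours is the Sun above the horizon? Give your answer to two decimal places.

24.66 h

sin δ = sin 25.19° × sin 132.0° = 0.31630, so δ = +18.439°.
Sunrise equation: cos h₀ = −tan ϕ · tan δ = -1.2023 ≤ −1, so the Sun never sets (polar day) and h₀ = π.
Daylight = 2h₀/(2π) × 24.66 h = (3.1416/π) × 24.66 = 24.66 h.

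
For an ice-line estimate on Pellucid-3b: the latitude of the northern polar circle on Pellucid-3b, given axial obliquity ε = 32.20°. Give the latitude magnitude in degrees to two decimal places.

The polar circle is the lowest latitude that experiences at least one full rotation of continuous daylight at the northern-summer solstice; it lies at |φ| = 90° − ε = 90° − 32.20° = 57.80°.

57.80°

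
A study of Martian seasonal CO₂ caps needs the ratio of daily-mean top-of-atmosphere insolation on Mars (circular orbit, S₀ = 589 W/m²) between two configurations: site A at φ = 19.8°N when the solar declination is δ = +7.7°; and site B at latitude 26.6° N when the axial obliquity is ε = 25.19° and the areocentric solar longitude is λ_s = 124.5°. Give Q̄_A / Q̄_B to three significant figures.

Q̄_A / Q̄_B ≈ 0.914

— Configuration A (φ=+19.8°):
cos H₀ = −tan(+19.8°) tan(+7.700°) = -0.0487, H₀ = 1.6195 rad.
Bracket: H₀ sin φ sin δ + cos φ cos δ sin H₀ = 1.6195×0.33874×0.13399 + 0.94088×0.99098×0.99881 = 0.073505 + 0.931284 = 1.004789.
Q̄ = (S₀/π) × [bracket] = (589/π) × 1.004789 = 188.38 W/m².
— Configuration B (φ=+26.6°):
sin δ = sin 25.19° × sin 124.5° = 0.35077, so δ = +20.534°.
cos H₀ = −tan(+26.6°) tan(+20.534°) = -0.1876, H₀ = 1.7595 rad.
Bracket: H₀ sin φ sin δ + cos φ cos δ sin H₀ = 1.7595×0.44776×0.35077 + 0.89415×0.93646×0.98225 = 0.276348 + 0.822473 = 1.098821.
Q̄ = (S₀/π) × [bracket] = (589/π) × 1.098821 = 206.01 W/m².
Ratio Q̄_A / Q̄_B = 188.38 / 206.01 = 0.9144.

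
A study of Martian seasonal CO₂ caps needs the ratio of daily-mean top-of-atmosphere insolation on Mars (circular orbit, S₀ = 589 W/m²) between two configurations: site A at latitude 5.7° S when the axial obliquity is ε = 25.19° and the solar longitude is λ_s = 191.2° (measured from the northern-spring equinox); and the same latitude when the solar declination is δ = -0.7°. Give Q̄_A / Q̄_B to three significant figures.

Q̄_A / Q̄_B ≈ 1.01

— Configuration A (φ=-5.7°):
Solar declination: sin δ = sin ε · sin λ_s = sin 25.19° × sin 191.2° = -0.08267, so δ = -4.742°.
cos H₀ = −tan(-5.7°) tan(-4.742°) = -0.0083, H₀ = 1.5791 rad.
Bracket: H₀ sin φ sin δ + cos φ cos δ sin H₀ = 1.5791×-0.09932×-0.08267 + 0.99506×0.99658×0.99997 = 0.012966 + 0.991627 = 1.004593.
Q̄ = (S₀/π) × [bracket] = (589/π) × 1.004593 = 188.35 W/m².
— Configuration B (φ=-5.7°):
cos H₀ = −tan(-5.7°) tan(-0.700°) = -0.0012, H₀ = 1.5720 rad.
Bracket: H₀ sin φ sin δ + cos φ cos δ sin H₀ = 1.5720×-0.09932×-0.01222 + 0.99506×0.99993×1.00000 = 0.001908 + 0.994990 = 0.996898.
Q̄ = (S₀/π) × [bracket] = (589/π) × 0.996898 = 186.90 W/m².
Ratio Q̄_A / Q̄_B = 188.35 / 186.90 = 1.008.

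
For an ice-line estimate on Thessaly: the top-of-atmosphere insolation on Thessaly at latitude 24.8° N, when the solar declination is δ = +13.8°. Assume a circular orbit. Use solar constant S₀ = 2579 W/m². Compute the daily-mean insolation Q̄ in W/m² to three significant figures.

cos H₀ = −tan(+24.8°) tan(+13.800°) = -0.1135, H₀ = 1.6845 rad.
Bracket: H₀ sin φ sin δ + cos φ cos δ sin H₀ = 1.6845×0.41945×0.23853 + 0.90778×0.97113×0.99354 = 0.168537 + 0.875877 = 1.044414.
Q̄ = (S₀/π) × [bracket] = (2579/π) × 1.044414 = 857.4 W/m².

Q̄ ≈ 857 W/m²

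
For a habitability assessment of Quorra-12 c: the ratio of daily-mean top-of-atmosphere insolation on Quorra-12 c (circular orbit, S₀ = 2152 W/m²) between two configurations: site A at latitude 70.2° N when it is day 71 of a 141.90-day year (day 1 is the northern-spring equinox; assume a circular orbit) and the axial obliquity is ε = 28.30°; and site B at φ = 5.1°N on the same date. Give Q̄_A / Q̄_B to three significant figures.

Q̄_A / Q̄_B ≈ 0.369

— Configuration A (φ=+70.2°):
Solar longitude: λ_s = 360° × (71 − 1)/141.90 = 177.590°.
sin δ = sin 28.30° × sin 177.590° = 0.01994, so δ = +1.142°.
cos H₀ = −tan(+70.2°) tan(+1.142°) = -0.0554, H₀ = 1.6262 rad.
Bracket: H₀ sin φ sin δ + cos φ cos δ sin H₀ = 1.6262×0.94088×0.01994 + 0.33874×0.99980×0.99846 = 0.030509 + 0.338151 = 0.368660.
Q̄ = (S₀/π) × [bracket] = (2152/π) × 0.368660 = 252.53 W/m².
— Configuration B (φ=+5.1°):
cos H₀ = −tan(+5.1°) tan(+1.142°) = -0.0018, H₀ = 1.5726 rad.
Bracket: H₀ sin φ sin δ + cos φ cos δ sin H₀ = 1.5726×0.08889×0.01994 + 0.99604×0.99980×1.00000 = 0.002787 + 0.995841 = 0.998628.
Q̄ = (S₀/π) × [bracket] = (2152/π) × 0.998628 = 684.06 W/m².
Ratio Q̄_A / Q̄_B = 252.53 / 684.06 = 0.3692.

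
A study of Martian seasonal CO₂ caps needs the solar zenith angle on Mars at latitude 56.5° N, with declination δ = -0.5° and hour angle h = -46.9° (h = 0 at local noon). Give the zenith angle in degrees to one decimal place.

θ_z = 68.3°

cos θ_z = sin ϕ sin δ + cos ϕ cos δ cos h = -0.007277 + 0.377110 = 0.369833.
θ_z = arccos(0.369833) = 68.3°.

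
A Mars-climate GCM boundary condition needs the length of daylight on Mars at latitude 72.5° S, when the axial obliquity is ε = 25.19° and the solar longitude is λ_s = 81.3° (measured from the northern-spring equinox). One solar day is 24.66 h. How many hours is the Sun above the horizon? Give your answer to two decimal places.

0.00 h

Solar declination: sin δ = sin ε · sin λ_s = sin 25.19° × sin 81.3° = 0.42072, so δ = +24.880°.
cos H₀ = −tan φ · tan δ = 1.4709 ≥ 1, so the Sun never rises (polar night) and H₀ = 0.
Daylight = 2H₀/(2π) × 24.66 h = (0.0000/π) × 24.66 = 0.00 h.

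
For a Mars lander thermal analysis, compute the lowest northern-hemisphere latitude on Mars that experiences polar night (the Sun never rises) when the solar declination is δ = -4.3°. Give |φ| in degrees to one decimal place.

|φ| = 85.7°

Polar night requires cos H₀ = −tan φ tan δ ≥ 1, i.e. tan φ tan δ ≤ −1.
The boundary is |tan φ| · |tan δ| = 1, so |φ| = 90° − |δ| = 90° − 4.3° = 85.7° in the northern hemisphere.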